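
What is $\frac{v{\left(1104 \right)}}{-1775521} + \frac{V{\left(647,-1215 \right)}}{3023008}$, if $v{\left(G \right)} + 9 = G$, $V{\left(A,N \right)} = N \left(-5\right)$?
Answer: $\frac{7476096315}{5367414187168} \approx 0.0013929$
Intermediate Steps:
$V{\left(A,N \right)} = - 5 N$
$v{\left(G \right)} = -9 + G$
$\frac{v{\left(1104 \right)}}{-1775521} + \frac{V{\left(647,-1215 \right)}}{3023008} = \frac{-9 + 1104}{-1775521} + \frac{\left(-5\right) \left(-1215\right)}{3023008} = 1095 \left(- \frac{1}{1775521}\right) + 6075 \cdot \frac{1}{3023008} = - \frac{1095}{1775521} + \frac{6075}{3023008} = \frac{7476096315}{5367414187168}$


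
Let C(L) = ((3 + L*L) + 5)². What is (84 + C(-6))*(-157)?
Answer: -317140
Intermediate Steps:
C(L) = (8 + L²)² (C(L) = ((3 + L²) + 5)² = (8 + L²)²)
(84 + C(-6))*(-157) = (84 + (8 + (-6)²)²)*(-157) = (84 + (8 + 36)²)*(-157) = (84 + 44²)*(-157) = (84 + 1936)*(-157) = 2020*(-157) = -317140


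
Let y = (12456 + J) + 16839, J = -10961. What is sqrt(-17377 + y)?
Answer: sqrt(957) ≈ 30.935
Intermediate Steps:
y = 18334 (y = (12456 - 10961) + 16839 = 1495 + 16839 = 18334)
sqrt(-17377 + y) = sqrt(-17377 + 18334) = sqrt(957)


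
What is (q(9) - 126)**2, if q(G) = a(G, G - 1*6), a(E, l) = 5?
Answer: 14641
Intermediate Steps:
q(G) = 5
(q(9) - 126)**2 = (5 - 126)**2 = (-121)**2 = 14641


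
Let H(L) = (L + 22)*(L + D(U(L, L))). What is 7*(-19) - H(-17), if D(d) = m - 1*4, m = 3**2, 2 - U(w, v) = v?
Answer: -73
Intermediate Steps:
U(w, v) = 2 - v
m = 9
D(d) = 5 (D(d) = 9 - 1*4 = 9 - 4 = 5)
H(L) = (5 + L)*(22 + L) (H(L) = (L + 22)*(L + 5) = (22 + L)*(5 + L) = (5 + L)*(22 + L))
7*(-19) - H(-17) = 7*(-19) - (110 + (-17)**2 + 27*(-17)) = -133 - (110 + 289 - 459) = -133 - 1*(-60) = -133 + 60 = -73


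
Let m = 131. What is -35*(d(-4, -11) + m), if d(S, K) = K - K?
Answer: -4585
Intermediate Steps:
d(S, K) = 0
-35*(d(-4, -11) + m) = -35*(0 + 131) = -35*131 = -4585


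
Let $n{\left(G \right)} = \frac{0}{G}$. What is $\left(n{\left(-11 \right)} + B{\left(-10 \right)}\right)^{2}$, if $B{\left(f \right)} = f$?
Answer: $100$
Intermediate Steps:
$n{\left(G \right)} = 0$
$\left(n{\left(-11 \right)} + B{\left(-10 \right)}\right)^{2} = \left(0 - 10\right)^{2} = \left(-10\right)^{2} = 100$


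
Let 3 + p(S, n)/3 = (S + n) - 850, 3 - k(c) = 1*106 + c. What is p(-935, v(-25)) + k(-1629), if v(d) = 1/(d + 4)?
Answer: -26867/7 ≈ -3838.1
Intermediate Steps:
v(d) = 1/(4 + d)
k(c) = -103 - c (k(c) = 3 - (1*106 + c) = 3 - (106 + c) = 3 + (-106 - c) = -103 - c)
p(S, n) = -2559 + 3*S + 3*n (p(S, n) = -9 + 3*((S + n) - 850) = -9 + 3*(-850 + S + n) = -9 + (-2550 + 3*S + 3*n) = -2559 + 3*S + 3*n)
p(-935, v(-25)) + k(-1629) = (-2559 + 3*(-935) + 3/(4 - 25)) + (-103 - 1*(-1629)) = (-2559 - 2805 + 3/(-21)) + (-103 + 1629) = (-2559 - 2805 + 3*(-1/21)) + 1526 = (-2559 - 2805 - ⅐) + 1526 = -37549/7 + 1526 = -26867/7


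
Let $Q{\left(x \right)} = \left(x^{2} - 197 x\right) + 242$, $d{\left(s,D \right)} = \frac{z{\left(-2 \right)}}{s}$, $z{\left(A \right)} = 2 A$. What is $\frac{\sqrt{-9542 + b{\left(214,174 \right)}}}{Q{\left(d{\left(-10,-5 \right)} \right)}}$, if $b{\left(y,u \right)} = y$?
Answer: $\frac{25 i \sqrt{583}}{1021} \approx 0.59122 i$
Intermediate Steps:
$d{\left(s,D \right)} = - \frac{4}{s}$ ($d{\left(s,D \right)} = \frac{2 \left(-2\right)}{s} = - \frac{4}{s}$)
$Q{\left(x \right)} = 242 + x^{2} - 197 x$
$\frac{\sqrt{-9542 + b{\left(214,174 \right)}}}{Q{\left(d{\left(-10,-5 \right)} \right)}} = \frac{\sqrt{-9542 + 214}}{242 + \left(- \frac{4}{-10}\right)^{2} - 197 \left(- \frac{4}{-10}\right)} = \frac{\sqrt{-9328}}{242 + \left(\left(-4\right) \left(- \frac{1}{10}\right)\right)^{2} - 197 \left(\left(-4\right) \left(- \frac{1}{10}\right)\right)} = \frac{4 i \sqrt{583}}{242 + \left(\frac{2}{5}\right)^{2} - \frac{394}{5}} = \frac{4 i \sqrt{583}}{242 + \frac{4}{25} - \frac{394}{5}} = \frac{4 i \sqrt{583}}{\frac{4084}{25}} = 4 i \sqrt{583} \cdot \frac{25}{4084} = \frac{25 i \sqrt{583}}{1021}$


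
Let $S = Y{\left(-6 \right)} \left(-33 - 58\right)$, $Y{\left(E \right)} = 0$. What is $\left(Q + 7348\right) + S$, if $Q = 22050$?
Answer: $29398$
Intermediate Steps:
$S = 0$ ($S = 0 \left(-33 - 58\right) = 0 \left(-91\right) = 0$)
$\left(Q + 7348\right) + S = \left(22050 + 7348\right) + 0 = 29398 + 0 = 29398$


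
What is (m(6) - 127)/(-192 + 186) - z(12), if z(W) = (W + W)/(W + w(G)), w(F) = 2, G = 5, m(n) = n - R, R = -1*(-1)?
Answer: 391/21 ≈ 18.619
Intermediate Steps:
R = 1
m(n) = -1 + n (m(n) = n - 1*1 = n - 1 = -1 + n)
z(W) = 2*W/(2 + W) (z(W) = (W + W)/(W + 2) = (2*W)/(2 + W) = 2*W/(2 + W))
(m(6) - 127)/(-192 + 186) - z(12) = ((-1 + 6) - 127)/(-192 + 186) - 2*12/(2 + 12) = (5 - 127)/(-6) - 2*12/14 = -122*(-1/6) - 2*12/14 = 61/3 - 1*12/7 = 61/3 - 12/7 = 391/21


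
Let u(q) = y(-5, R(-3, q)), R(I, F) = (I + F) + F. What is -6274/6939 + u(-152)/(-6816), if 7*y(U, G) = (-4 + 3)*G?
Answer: -100491787/110357856 ≈ -0.91060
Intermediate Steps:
R(I, F) = I + 2*F (R(I, F) = (F + I) + F = I + 2*F)
y(U, G) = -G/7 (y(U, G) = ((-4 + 3)*G)/7 = (-G)/7 = -G/7)
u(q) = 3/7 - 2*q/7 (u(q) = -(-3 + 2*q)/7 = 3/7 - 2*q/7)
-6274/6939 + u(-152)/(-6816) = -6274/6939 + (3/7 - 2/7*(-152))/(-6816) = -6274*1/6939 + (3/7 + 304/7)*(-1/6816) = -6274/6939 + (307/7)*(-1/6816) = -6274/6939 - 307/47712 = -100491787/110357856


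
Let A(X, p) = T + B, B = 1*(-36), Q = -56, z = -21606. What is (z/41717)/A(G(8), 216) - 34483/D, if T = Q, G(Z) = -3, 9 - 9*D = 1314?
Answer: 5090294057/21404030 ≈ 237.82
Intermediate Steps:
D = -145 (D = 1 - 1/9*1314 = 1 - 146 = -145)
T = -56
B = -36
A(X, p) = -92 (A(X, p) = -56 - 36 = -92)
(z/41717)/A(G(8), 216) - 34483/D = -21606/41717/(-92) - 34483/(-145) = -21606*1/41717*(-1/92) - 34483*(-1/145) = -1662/3209*(-1/92) + 34483/145 = 831/147614 + 34483/145 = 5090294057/21404030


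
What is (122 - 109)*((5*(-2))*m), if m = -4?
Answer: 520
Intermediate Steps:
(122 - 109)*((5*(-2))*m) = (122 - 109)*((5*(-2))*(-4)) = 13*(-10*(-4)) = 13*40 = 520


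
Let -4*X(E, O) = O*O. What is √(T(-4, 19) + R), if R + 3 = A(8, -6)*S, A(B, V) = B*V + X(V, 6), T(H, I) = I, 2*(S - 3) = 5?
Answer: I*√1190/2 ≈ 17.248*I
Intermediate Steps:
S = 11/2 (S = 3 + (½)*5 = 3 + 5/2 = 11/2 ≈ 5.5000)
X(E, O) = -O²/4 (X(E, O) = -O*O/4 = -O²/4)
A(B, V) = -9 + B*V (A(B, V) = B*V - ¼*6² = B*V - ¼*36 = B*V - 9 = -9 + B*V)
R = -633/2 (R = -3 + (-9 + 8*(-6))*(11/2) = -3 + (-9 - 48)*(11/2) = -3 - 57*11/2 = -3 - 627/2 = -633/2 ≈ -316.50)
√(T(-4, 19) + R) = √(19 - 633/2) = √(-595/2) = I*√1190/2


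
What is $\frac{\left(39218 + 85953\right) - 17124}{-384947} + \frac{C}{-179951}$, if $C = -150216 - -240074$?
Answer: $- \frac{54033733223}{69271597597} \approx -0.78003$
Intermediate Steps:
$C = 89858$ ($C = -150216 + 240074 = 89858$)
$\frac{\left(39218 + 85953\right) - 17124}{-384947} + \frac{C}{-179951} = \frac{\left(39218 + 85953\right) - 17124}{-384947} + \frac{89858}{-179951} = \left(125171 - 17124\right) \left(- \frac{1}{384947}\right) + 89858 \left(- \frac{1}{179951}\right) = 108047 \left(- \frac{1}{384947}\right) - \frac{89858}{179951} = - \frac{108047}{384947} - \frac{89858}{179951} = - \frac{54033733223}{69271597597}$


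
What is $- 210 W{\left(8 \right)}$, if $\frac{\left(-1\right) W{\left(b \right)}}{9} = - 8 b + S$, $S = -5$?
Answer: $-130410$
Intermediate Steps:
$W{\left(b \right)} = 45 + 72 b$ ($W{\left(b \right)} = - 9 \left(- 8 b - 5\right) = - 9 \left(-5 - 8 b\right) = 45 + 72 b$)
$- 210 W{\left(8 \right)} = - 210 \left(45 + 72 \cdot 8\right) = - 210 \left(45 + 576\right) = \left(-210\right) 621 = -130410$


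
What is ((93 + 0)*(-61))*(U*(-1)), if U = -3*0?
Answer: 0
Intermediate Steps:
U = 0
((93 + 0)*(-61))*(U*(-1)) = ((93 + 0)*(-61))*(0*(-1)) = (93*(-61))*0 = -5673*0 = 0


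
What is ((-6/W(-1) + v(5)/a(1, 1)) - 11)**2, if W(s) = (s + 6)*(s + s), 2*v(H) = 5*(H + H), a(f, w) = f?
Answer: 5329/25 ≈ 213.16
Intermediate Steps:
v(H) = 5*H (v(H) = (5*(H + H))/2 = (5*(2*H))/2 = (10*H)/2 = 5*H)
W(s) = 2*s*(6 + s) (W(s) = (6 + s)*(2*s) = 2*s*(6 + s))
((-6/W(-1) + v(5)/a(1, 1)) - 11)**2 = ((-6*(-1/(2*(6 - 1))) + (5*5)/1) - 11)**2 = ((-6/(2*(-1)*5) + 25*1) - 11)**2 = ((-6/(-10) + 25) - 11)**2 = ((-6*(-1/10) + 25) - 11)**2 = ((3/5 + 25) - 11)**2 = (128/5 - 11)**2 = (73/5)**2 = 5329/25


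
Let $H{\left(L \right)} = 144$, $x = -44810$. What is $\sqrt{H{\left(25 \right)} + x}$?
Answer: $i \sqrt{44666} \approx 211.34 i$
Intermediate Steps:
$\sqrt{H{\left(25 \right)} + x} = \sqrt{144 - 44810} = \sqrt{-44666} = i \sqrt{44666}$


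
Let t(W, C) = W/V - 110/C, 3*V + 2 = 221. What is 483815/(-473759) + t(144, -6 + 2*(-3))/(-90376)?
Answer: -133943897167/131144071344 ≈ -1.0213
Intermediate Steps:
V = 73 (V = -⅔ + (⅓)*221 = -⅔ + 221/3 = 73)
t(W, C) = -110/C + W/73 (t(W, C) = W/73 - 110/C = -110/C + W/73)
483815/(-473759) + t(144, -6 + 2*(-3))/(-90376) = 483815/(-473759) + (-110/(-6 + 2*(-3)) + (1/73)*144)/(-90376) = 483815*(-1/473759) + (-110/(-6 - 6) + 144/73)*(-1/90376) = -483815/473759 + (-110/(-12) + 144/73)*(-1/90376) = -483815/473759 + (-110*(-1/12) + 144/73)*(-1/90376) = -483815/473759 + (55/6 + 144/73)*(-1/90376) = -483815/473759 + (4879/438)*(-1/90376) = -483815/473759 - 4879/39584688 = -133943897167/131144071344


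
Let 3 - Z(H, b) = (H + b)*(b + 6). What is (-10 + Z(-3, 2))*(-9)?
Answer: -9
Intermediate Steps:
Z(H, b) = 3 - (6 + b)*(H + b) (Z(H, b) = 3 - (H + b)*(b + 6) = 3 - (H + b)*(6 + b) = 3 - (6 + b)*(H + b))
(-10 + Z(-3, 2))*(-9) = (-10 + (3 - 1*2**2 - 6*(-3) - 6*2 - 1*(-3)*2))*(-9) = (-10 + (3 - 1*4 + 18 - 12 + 6))*(-9) = (-10 + (3 - 4 + 18 - 12 + 6))*(-9) = (-10 + 11)*(-9) = 1*(-9) = -9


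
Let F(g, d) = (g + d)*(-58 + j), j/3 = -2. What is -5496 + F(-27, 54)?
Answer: -7224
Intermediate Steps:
j = -6 (j = 3*(-2) = -6)
F(g, d) = -64*d - 64*g (F(g, d) = (g + d)*(-58 - 6) = (d + g)*(-64) = -64*d - 64*g)
-5496 + F(-27, 54) = -5496 + (-64*54 - 64*(-27)) = -5496 + (-3456 + 1728) = -5496 - 1728 = -7224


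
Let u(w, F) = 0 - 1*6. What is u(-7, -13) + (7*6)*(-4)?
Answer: -174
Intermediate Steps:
u(w, F) = -6 (u(w, F) = 0 - 6 = -6)
u(-7, -13) + (7*6)*(-4) = -6 + (7*6)*(-4) = -6 + 42*(-4) = -6 - 168 = -174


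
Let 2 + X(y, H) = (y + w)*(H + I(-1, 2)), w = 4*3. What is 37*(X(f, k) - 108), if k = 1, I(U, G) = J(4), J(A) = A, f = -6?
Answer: -2960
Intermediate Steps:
I(U, G) = 4
w = 12
X(y, H) = -2 + (4 + H)*(12 + y) (X(y, H) = -2 + (y + 12)*(H + 4) = -2 + (12 + y)*(4 + H) = -2 + (4 + H)*(12 + y))
37*(X(f, k) - 108) = 37*((46 + 4*(-6) + 12*1 + 1*(-6)) - 108) = 37*((46 - 24 + 12 - 6) - 108) = 37*(28 - 108) = 37*(-80) = -2960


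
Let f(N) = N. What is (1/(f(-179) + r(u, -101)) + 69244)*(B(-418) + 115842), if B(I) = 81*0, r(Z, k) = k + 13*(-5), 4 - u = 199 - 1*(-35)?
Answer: 922456757906/115 ≈ 8.0214e+9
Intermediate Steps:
u = -230 (u = 4 - (199 - 1*(-35)) = 4 - (199 + 35) = 4 - 1*234 = 4 - 234 = -230)
r(Z, k) = -65 + k (r(Z, k) = k - 65 = -65 + k)
B(I) = 0
(1/(f(-179) + r(u, -101)) + 69244)*(B(-418) + 115842) = (1/(-179 + (-65 - 101)) + 69244)*(0 + 115842) = (1/(-179 - 166) + 69244)*115842 = (1/(-345) + 69244)*115842 = (-1/345 + 69244)*115842 = (23889179/345)*115842 = 922456757906/115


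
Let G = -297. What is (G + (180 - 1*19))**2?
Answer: 18496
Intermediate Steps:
(G + (180 - 1*19))**2 = (-297 + (180 - 1*19))**2 = (-297 + (180 - 19))**2 = (-297 + 161)**2 = (-136)**2 = 18496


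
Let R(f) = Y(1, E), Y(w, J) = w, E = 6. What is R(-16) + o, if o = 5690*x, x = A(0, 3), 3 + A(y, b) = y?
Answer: -17069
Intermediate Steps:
A(y, b) = -3 + y
x = -3 (x = -3 + 0 = -3)
R(f) = 1
o = -17070 (o = 5690*(-3) = -17070)
R(-16) + o = 1 - 17070 = -17069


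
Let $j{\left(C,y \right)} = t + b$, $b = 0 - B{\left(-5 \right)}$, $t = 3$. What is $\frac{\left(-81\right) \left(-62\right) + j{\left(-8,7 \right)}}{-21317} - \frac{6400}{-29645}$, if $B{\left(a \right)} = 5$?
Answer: $- \frac{2477820}{126388493} \approx -0.019605$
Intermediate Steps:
$b = -5$ ($b = 0 - 5 = -5$)
$j{\left(C,y \right)} = -2$ ($j{\left(C,y \right)} = 3 - 5 = -2$)
$\frac{\left(-81\right) \left(-62\right) + j{\left(-8,7 \right)}}{-21317} - \frac{6400}{-29645} = \frac{\left(-81\right) \left(-62\right) - 2}{-21317} - \frac{6400}{-29645} = \left(5022 - 2\right) \left(- \frac{1}{21317}\right) - - \frac{1280}{5929} = 5020 \left(- \frac{1}{21317}\right) + \frac{1280}{5929} = - \frac{5020}{21317} + \frac{1280}{5929} = - \frac{2477820}{126388493}$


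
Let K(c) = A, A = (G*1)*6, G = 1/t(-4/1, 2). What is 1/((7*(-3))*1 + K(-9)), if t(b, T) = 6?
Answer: -1/20 ≈ -0.050000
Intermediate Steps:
G = 1/6 ≈ 0.16667
A = 1 (A = ((1/6)*1)*6 = (1/6)*6 = 1)
K(c) = 1
1/((7*(-3))*1 + K(-9)) = 1/((7*(-3))*1 + 1) = 1/(-21*1 + 1) = 1/(-21 + 1) = 1/(-20) = -1/20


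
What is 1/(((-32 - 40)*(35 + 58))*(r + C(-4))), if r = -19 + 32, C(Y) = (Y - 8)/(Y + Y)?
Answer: -1/97092 ≈ -1.0300e-5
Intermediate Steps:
C(Y) = (-8 + Y)/(2*Y) (C(Y) = (-8 + Y)/((2*Y)) = (-8 + Y)*(1/(2*Y)) = (-8 + Y)/(2*Y))
r = 13
1/(((-32 - 40)*(35 + 58))*(r + C(-4))) = 1/(((-32 - 40)*(35 + 58))*(13 + (1/2)*(-8 - 4)/(-4))) = 1/((-72*93)*(13 + (1/2)*(-1/4)*(-12))) = 1/(-6696*(13 + 3/2)) = 1/(-6696*29/2) = 1/(-97092) = -1/97092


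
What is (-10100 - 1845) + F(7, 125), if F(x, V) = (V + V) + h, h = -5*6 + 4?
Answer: -11721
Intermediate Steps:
h = -26 (h = -30 + 4 = -26)
F(x, V) = -26 + 2*V (F(x, V) = (V + V) - 26 = 2*V - 26 = -26 + 2*V)
(-10100 - 1845) + F(7, 125) = (-10100 - 1845) + (-26 + 2*125) = -11945 + (-26 + 250) = -11945 + 224 = -11721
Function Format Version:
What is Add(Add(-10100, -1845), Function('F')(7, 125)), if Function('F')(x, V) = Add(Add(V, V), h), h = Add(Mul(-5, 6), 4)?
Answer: -11721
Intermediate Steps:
h = -26 (h = Add(-30, 4) = -26)
Function('F')(x, V) = Add(-26, Mul(2, V)) (Function('F')(x, V) = Add(Add(V, V), -26) = Add(Mul(2, V), -26) = Add(-26, Mul(2, V)))
Add(Add(-10100, -1845), Function('F')(7, 125)) = Add(Add(-10100, -1845), Add(-26, Mul(2, 125))) = Add(-11945, Add(-26, 250)) = Add(-11945, 224) = -11721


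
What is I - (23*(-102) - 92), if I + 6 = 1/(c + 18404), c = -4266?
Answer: 34383617/14138 ≈ 2432.0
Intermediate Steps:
I = -84827/14138 (I = -6 + 1/(-4266 + 18404) = -6 + 1/14138 = -84827/14138 ≈ -5.9999)
I - (23*(-102) - 92) = -84827/14138 - (23*(-102) - 92) = -84827/14138 - (-2346 - 92) = -84827/14138 - 1*(-2438) = -84827/14138 + 2438 = 34383617/14138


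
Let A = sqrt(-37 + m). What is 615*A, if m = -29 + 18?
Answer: 2460*I*sqrt(3) ≈ 4260.8*I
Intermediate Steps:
m = -11
A = 4*I*sqrt(3) (A = sqrt(-37 - 11) = sqrt(-48) = 4*I*sqrt(3) ≈ 6.9282*I)
615*A = 615*(4*I*sqrt(3)) = 2460*I*sqrt(3)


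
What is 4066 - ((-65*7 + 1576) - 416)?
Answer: 3361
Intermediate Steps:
4066 - ((-65*7 + 1576) - 416) = 4066 - ((-455 + 1576) - 416) = 4066 - (1121 - 416) = 4066 - 1*705 = 4066 - 705 = 3361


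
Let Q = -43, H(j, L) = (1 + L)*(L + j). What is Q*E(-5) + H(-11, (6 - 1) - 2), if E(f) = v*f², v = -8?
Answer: 8568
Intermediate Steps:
E(f) = -8*f²
Q*E(-5) + H(-11, (6 - 1) - 2) = -(-344)*(-5)² + (((6 - 1) - 2) - 11 + ((6 - 1) - 2)² + ((6 - 1) - 2)*(-11)) = -(-344)*25 + ((5 - 2) - 11 + (5 - 2)² + (5 - 2)*(-11)) = -43*(-200) + (3 - 11 + 3² + 3*(-11)) = 8600 + (3 - 11 + 9 - 33) = 8600 - 32 = 8568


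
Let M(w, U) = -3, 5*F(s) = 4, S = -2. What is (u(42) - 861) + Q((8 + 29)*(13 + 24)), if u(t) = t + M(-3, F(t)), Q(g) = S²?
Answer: -818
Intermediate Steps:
F(s) = ⅘ (F(s) = (⅕)*4 = ⅘)
Q(g) = 4 (Q(g) = (-2)² = 4)
u(t) = -3 + t (u(t) = t - 3 = -3 + t)
(u(42) - 861) + Q((8 + 29)*(13 + 24)) = ((-3 + 42) - 861) + 4 = (39 - 861) + 4 = -822 + 4 = -818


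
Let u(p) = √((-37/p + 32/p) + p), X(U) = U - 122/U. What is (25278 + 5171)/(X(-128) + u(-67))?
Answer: -1061626551872/4447948251 - 249438208*I*√75107/4447948251 ≈ -238.68 - 15.369*I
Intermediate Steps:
u(p) = √(p - 5/p) (u(p) = √(-5/p + p) = √(p - 5/p))
(25278 + 5171)/(X(-128) + u(-67)) = (25278 + 5171)/((-128 - 122/(-128)) + √(-67 - 5/(-67))) = 30449/((-128 - 122*(-1/128)) + √(-67 - 5*(-1/67))) = 30449/((-128 + 61/64) + √(-67 + 5/67)) = 30449/(-8131/64 + √(-4484/67)) = 30449/(-8131/64 + 2*I*√75107/67)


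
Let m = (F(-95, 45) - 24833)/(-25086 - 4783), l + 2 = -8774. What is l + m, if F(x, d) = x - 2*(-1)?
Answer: -262105418/29869 ≈ -8775.2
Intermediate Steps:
l = -8776 (l = -2 - 8774 = -8776)
F(x, d) = 2 + x (F(x, d) = x + 2 = 2 + x)
m = 24926/29869 (m = ((2 - 95) - 24833)/(-25086 - 4783) = (-93 - 24833)/(-29869) = -24926*(-1/29869) = 24926/29869 ≈ 0.83451)
l + m = -8776 + 24926/29869 = -262105418/29869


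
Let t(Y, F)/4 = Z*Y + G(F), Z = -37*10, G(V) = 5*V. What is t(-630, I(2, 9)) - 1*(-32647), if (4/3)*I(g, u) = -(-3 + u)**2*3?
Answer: 963427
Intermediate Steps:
Z = -370
I(g, u) = -9*(-3 + u)**2/4 (I(g, u) = 3*(-(-3 + u)**2*3)/4 = 3*(-3*(-3 + u)**2)/4 = -9*(-3 + u)**2/4)
t(Y, F) = -1480*Y + 20*F (t(Y, F) = 4*(-370*Y + 5*F) = -1480*Y + 20*F)
t(-630, I(2, 9)) - 1*(-32647) = (-1480*(-630) + 20*(-9*(-3 + 9)**2/4)) - 1*(-32647) = (932400 + 20*(-9/4*6**2)) + 32647 = (932400 + 20*(-9/4*36)) + 32647 = (932400 + 20*(-81)) + 32647 = (932400 - 1620) + 32647 = 930780 + 32647 = 963427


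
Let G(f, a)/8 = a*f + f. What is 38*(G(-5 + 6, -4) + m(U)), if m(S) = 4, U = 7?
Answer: -760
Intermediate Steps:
G(f, a) = 8*f + 8*a*f (G(f, a) = 8*(a*f + f) = 8*(f + a*f) = 8*f + 8*a*f)
38*(G(-5 + 6, -4) + m(U)) = 38*(8*(-5 + 6)*(1 - 4) + 4) = 38*(8*1*(-3) + 4) = 38*(-24 + 4) = 38*(-20) = -760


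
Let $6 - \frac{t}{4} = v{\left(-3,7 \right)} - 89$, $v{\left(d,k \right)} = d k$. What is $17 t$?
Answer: $7888$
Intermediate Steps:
$t = 464$ ($t = 24 - 4 \left(\left(-3\right) 7 - 89\right) = 24 - 4 \left(-21 - 89\right) = 24 - -440 = 24 + 440 = 464$)
$17 t = 17 \cdot 464 = 7888$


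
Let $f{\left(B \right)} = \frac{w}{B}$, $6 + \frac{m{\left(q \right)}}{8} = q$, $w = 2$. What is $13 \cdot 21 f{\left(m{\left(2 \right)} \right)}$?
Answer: $- \frac{273}{16} \approx -17.063$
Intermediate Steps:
$m{\left(q \right)} = -48 + 8 q$
$f{\left(B \right)} = \frac{2}{B}$
$13 \cdot 21 f{\left(m{\left(2 \right)} \right)} = 13 \cdot 21 \frac{2}{-48 + 8 \cdot 2} = 273 \frac{2}{-48 + 16} = 273 \frac{2}{-32} = 273 \cdot 2 \left(- \frac{1}{32}\right) = 273 \left(- \frac{1}{16}\right) = - \frac{273}{16}$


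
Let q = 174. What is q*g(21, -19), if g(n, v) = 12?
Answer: 2088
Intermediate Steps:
q*g(21, -19) = 174*12 = 2088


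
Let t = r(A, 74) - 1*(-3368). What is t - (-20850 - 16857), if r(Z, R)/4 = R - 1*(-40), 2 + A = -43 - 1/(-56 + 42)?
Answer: 41531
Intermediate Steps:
A = -629/14 (A = -2 + (-43 - 1/(-56 + 42)) = -2 + (-43 - 1/(-14)) = -2 + (-43 - 1*(-1/14)) = -2 + (-43 + 1/14) = -2 - 601/14 = -629/14 ≈ -44.929)
r(Z, R) = 160 + 4*R (r(Z, R) = 4*(R - 1*(-40)) = 4*(R + 40) = 4*(40 + R) = 160 + 4*R)
t = 3824 (t = (160 + 4*74) - 1*(-3368) = (160 + 296) + 3368 = 456 + 3368 = 3824)
t - (-20850 - 16857) = 3824 - (-20850 - 16857) = 3824 - 1*(-37707) = 3824 + 37707 = 41531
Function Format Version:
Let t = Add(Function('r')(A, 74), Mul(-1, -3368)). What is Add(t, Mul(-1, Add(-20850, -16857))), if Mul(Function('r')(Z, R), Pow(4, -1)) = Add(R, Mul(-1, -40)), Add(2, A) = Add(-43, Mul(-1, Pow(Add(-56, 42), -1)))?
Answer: 41531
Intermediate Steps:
A = Rational(-629, 14) (A = Add(-2, Add(-43, Mul(-1, Pow(Add(-56, 42), -1)))) = Add(-2, Add(-43, Mul(-1, Pow(-14, -1)))) = Add(-2, Add(-43, Mul(-1, Rational(-1, 14)))) = Add(-2, Add(-43, Rational(1, 14))) = Add(-2, Rational(-601, 14)) = Rational(-629, 14) ≈ -44.929)
Function('r')(Z, R) = Add(160, Mul(4, R)) (Function('r')(Z, R) = Mul(4, Add(R, Mul(-1, -40))) = Mul(4, Add(R, 40)) = Mul(4, Add(40, R)) = Add(160, Mul(4, R)))
t = 3824 (t = Add(Add(160, Mul(4, 74)), Mul(-1, -3368)) = Add(Add(160, 296), 3368) = Add(456, 3368) = 3824)
Add(t, Mul(-1, Add(-20850, -16857))) = Add(3824, Mul(-1, Add(-20850, -16857))) = Add(3824, Mul(-1, -37707)) = Add(3824, 37707) = 41531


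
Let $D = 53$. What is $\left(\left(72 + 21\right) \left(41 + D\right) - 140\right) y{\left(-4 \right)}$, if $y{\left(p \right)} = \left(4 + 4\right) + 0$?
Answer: $68816$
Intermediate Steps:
$y{\left(p \right)} = 8$ ($y{\left(p \right)} = 8 + 0 = 8$)
$\left(\left(72 + 21\right) \left(41 + D\right) - 140\right) y{\left(-4 \right)} = \left(\left(72 + 21\right) \left(41 + 53\right) - 140\right) 8 = \left(93 \cdot 94 - 140\right) 8 = \left(8742 - 140\right) 8 = 8602 \cdot 8 = 68816$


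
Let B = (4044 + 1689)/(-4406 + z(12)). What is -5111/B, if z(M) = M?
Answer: 1727518/441 ≈ 3917.3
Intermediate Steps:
B = -441/338 (B = (4044 + 1689)/(-4406 + 12) = 5733/(-4394) = 5733*(-1/4394) = -441/338 ≈ -1.3047)
-5111/B = -5111/(-441/338) = -5111*(-338/441) = 1727518/441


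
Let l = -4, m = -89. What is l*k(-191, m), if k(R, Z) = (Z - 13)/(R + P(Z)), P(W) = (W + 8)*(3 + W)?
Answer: 408/6775 ≈ 0.060221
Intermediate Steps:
P(W) = (3 + W)*(8 + W) (P(W) = (8 + W)*(3 + W) = (3 + W)*(8 + W))
k(R, Z) = (-13 + Z)/(24 + R + Z**2 + 11*Z) (k(R, Z) = (Z - 13)/(R + (24 + Z**2 + 11*Z)) = (-13 + Z)/(24 + R + Z**2 + 11*Z))
l*k(-191, m) = -4*(-13 - 89)/(24 - 191 + (-89)**2 + 11*(-89)) = -4*(-102)/(24 - 191 + 7921 - 979) = -4*(-102)/6775 = -4*(-102/6775) = 408/6775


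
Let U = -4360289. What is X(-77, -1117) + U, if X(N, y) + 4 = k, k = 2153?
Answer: -4358140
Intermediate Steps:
X(N, y) = 2149 (X(N, y) = -4 + 2153 = 2149)
X(-77, -1117) + U = 2149 - 4360289 = -4358140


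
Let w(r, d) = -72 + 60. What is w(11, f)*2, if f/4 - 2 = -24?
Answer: -24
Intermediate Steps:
f = -88 (f = 8 + 4*(-24) = 8 - 96 = -88)
w(r, d) = -12
w(11, f)*2 = -12*2 = -24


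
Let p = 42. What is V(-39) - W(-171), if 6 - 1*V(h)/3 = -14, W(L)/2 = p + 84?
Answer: -192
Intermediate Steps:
W(L) = 252 (W(L) = 2*(42 + 84) = 2*126 = 252)
V(h) = 60 (V(h) = 18 - 3*(-14) = 18 + 42 = 60)
V(-39) - W(-171) = 60 - 1*252 = 60 - 252 = -192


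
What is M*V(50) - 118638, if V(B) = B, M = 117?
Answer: -112788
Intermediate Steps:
M*V(50) - 118638 = 117*50 - 118638 = 5850 - 118638 = -112788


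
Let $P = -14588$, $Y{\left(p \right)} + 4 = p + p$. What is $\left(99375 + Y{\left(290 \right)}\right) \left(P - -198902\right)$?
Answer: $18422368614$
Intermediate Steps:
$Y{\left(p \right)} = -4 + 2 p$ ($Y{\left(p \right)} = -4 + \left(p + p\right) = -4 + 2 p$)
$\left(99375 + Y{\left(290 \right)}\right) \left(P - -198902\right) = \left(99375 + \left(-4 + 2 \cdot 290\right)\right) \left(-14588 - -198902\right) = \left(99375 + \left(-4 + 580\right)\right) \left(-14588 + \left(-2634 + 201536\right)\right) = \left(99375 + 576\right) \left(-14588 + 198902\right) = 99951 \cdot 184314 = 18422368614$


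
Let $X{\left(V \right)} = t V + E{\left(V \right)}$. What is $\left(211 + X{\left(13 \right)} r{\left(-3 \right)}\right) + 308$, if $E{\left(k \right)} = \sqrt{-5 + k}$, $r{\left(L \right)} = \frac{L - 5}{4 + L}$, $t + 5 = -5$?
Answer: $1559 - 16 \sqrt{2} \approx 1536.4$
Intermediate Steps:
$t = -10$ ($t = -5 - 5 = -10$)
$r{\left(L \right)} = \frac{-5 + L}{4 + L}$
$X{\left(V \right)} = \sqrt{-5 + V} - 10 V$ ($X{\left(V \right)} = - 10 V + \sqrt{-5 + V} = \sqrt{-5 + V} - 10 V$)
$\left(211 + X{\left(13 \right)} r{\left(-3 \right)}\right) + 308 = \left(211 + \left(\sqrt{-5 + 13} - 130\right) \frac{-5 - 3}{4 - 3}\right) + 308 = \left(211 + \left(\sqrt{8} - 130\right) 1^{-1} \left(-8\right)\right) + 308 = \left(211 + \left(2 \sqrt{2} - 130\right) 1 \left(-8\right)\right) + 308 = \left(211 + \left(-130 + 2 \sqrt{2}\right) \left(-8\right)\right) + 308 = \left(211 + \left(1040 - 16 \sqrt{2}\right)\right) + 308 = \left(1251 - 16 \sqrt{2}\right) + 308 = 1559 - 16 \sqrt{2}$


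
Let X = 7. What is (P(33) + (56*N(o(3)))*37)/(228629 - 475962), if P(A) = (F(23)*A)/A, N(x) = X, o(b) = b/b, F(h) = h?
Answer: -14527/247333 ≈ -0.058735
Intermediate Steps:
o(b) = 1
N(x) = 7
P(A) = 23 (P(A) = (23*A)/A = 23)
(P(33) + (56*N(o(3)))*37)/(228629 - 475962) = (23 + (56*7)*37)/(228629 - 475962) = (23 + 392*37)/(-247333) = (23 + 14504)*(-1/247333) = 14527*(-1/247333) = -14527/247333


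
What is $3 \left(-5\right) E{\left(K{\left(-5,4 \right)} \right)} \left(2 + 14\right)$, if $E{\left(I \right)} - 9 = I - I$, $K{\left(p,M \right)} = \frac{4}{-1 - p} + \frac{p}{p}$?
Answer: $-2160$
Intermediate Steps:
$K{\left(p,M \right)} = 1 + \frac{4}{-1 - p}$ ($K{\left(p,M \right)} = \frac{4}{-1 - p} + 1 = 1 + \frac{4}{-1 - p}$)
$E{\left(I \right)} = 9$ ($E{\left(I \right)} = 9 + \left(I - I\right) = 9 + 0 = 9$)
$3 \left(-5\right) E{\left(K{\left(-5,4 \right)} \right)} \left(2 + 14\right) = 3 \left(-5\right) 9 \left(2 + 14\right) = \left(-15\right) 9 \cdot 16 = \left(-135\right) 16 = -2160$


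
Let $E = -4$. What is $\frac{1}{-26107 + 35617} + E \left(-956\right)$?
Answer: $\frac{36366241}{9510} \approx 3824.0$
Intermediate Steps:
$\frac{1}{-26107 + 35617} + E \left(-956\right) = \frac{1}{-26107 + 35617} - -3824 = \frac{1}{9510} + 3824 = \frac{36366241}{9510}$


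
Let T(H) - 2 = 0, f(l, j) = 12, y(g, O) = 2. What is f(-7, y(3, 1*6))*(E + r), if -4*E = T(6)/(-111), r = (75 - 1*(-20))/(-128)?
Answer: -10481/1184 ≈ -8.8522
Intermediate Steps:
r = -95/128 (r = (75 + 20)*(-1/128) = 95*(-1/128) = -95/128 ≈ -0.74219)
T(H) = 2 (T(H) = 2 + 0 = 2)
E = 1/222 (E = -1/(2*(-111)) = -(-1)/(2*111) = -¼*(-2/111) = 1/222 ≈ 0.0045045)
f(-7, y(3, 1*6))*(E + r) = 12*(1/222 - 95/128) = 12*(-10481/14208) = -10481/1184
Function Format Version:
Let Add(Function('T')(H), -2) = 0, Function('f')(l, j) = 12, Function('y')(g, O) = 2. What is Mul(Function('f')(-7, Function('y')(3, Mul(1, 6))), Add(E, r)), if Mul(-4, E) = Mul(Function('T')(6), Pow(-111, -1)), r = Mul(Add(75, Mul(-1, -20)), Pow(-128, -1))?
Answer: Rational(-10481, 1184) ≈ -8.8522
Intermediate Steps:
r = Rational(-95, 128) (r = Mul(Add(75, 20), Rational(-1, 128)) = Mul(95, Rational(-1, 128)) = Rational(-95, 128) ≈ -0.74219)
Function('T')(H) = 2 (Function('T')(H) = Add(2, 0) = 2)
E = Rational(1, 222) (E = Mul(Rational(-1, 4), Mul(2, Pow(-111, -1))) = Mul(Rational(-1, 4), Mul(2, Rational(-1, 111))) = Mul(Rational(-1, 4), Rational(-2, 111)) = Rational(1, 222) ≈ 0.0045045)
Mul(Function('f')(-7, Function('y')(3, Mul(1, 6))), Add(E, r)) = Mul(12, Add(Rational(1, 222), Rational(-95, 128))) = Mul(12, Rational(-10481, 14208)) = Rational(-10481, 1184)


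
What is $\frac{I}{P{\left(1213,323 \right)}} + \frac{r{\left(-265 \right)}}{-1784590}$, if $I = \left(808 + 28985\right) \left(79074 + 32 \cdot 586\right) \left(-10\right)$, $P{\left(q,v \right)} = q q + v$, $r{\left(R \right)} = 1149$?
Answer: $- \frac{4334367744933359}{218863902190} \approx -19804.0$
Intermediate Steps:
$P{\left(q,v \right)} = v + q^{2}$ ($P{\left(q,v \right)} = q^{2} + v = v + q^{2}$)
$I = -29145300180$ ($I = 29793 \left(79074 + 18752\right) \left(-10\right) = 29793 \cdot 97826 \left(-10\right) = 2914530018 \left(-10\right) = -29145300180$)
$\frac{I}{P{\left(1213,323 \right)}} + \frac{r{\left(-265 \right)}}{-1784590} = - \frac{29145300180}{323 + 1213^{2}} + \frac{1149}{-1784590} = - \frac{29145300180}{323 + 1471369} + 1149 \left(- \frac{1}{1784590}\right) = - \frac{29145300180}{1471692} - \frac{1149}{1784590} = \left(-29145300180\right) \frac{1}{1471692} - \frac{1149}{1784590} = - \frac{2428775015}{122641} - \frac{1149}{1784590} = - \frac{4334367744933359}{218863902190}$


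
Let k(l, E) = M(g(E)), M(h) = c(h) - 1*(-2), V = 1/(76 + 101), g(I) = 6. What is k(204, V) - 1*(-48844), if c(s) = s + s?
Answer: 48858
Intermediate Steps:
c(s) = 2*s
V = 1/177 ≈ 0.0056497
M(h) = 2 + 2*h (M(h) = 2*h - 1*(-2) = 2*h + 2 = 2 + 2*h)
k(l, E) = 14 (k(l, E) = 2 + 2*6 = 2 + 12 = 14)
k(204, V) - 1*(-48844) = 14 - 1*(-48844) = 14 + 48844 = 48858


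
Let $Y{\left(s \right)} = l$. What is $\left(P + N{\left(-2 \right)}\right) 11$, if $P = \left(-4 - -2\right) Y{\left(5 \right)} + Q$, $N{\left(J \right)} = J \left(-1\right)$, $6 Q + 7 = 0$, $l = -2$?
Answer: $\frac{319}{6} \approx 53.167$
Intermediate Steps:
$Y{\left(s \right)} = -2$
$Q = - \frac{7}{6}$ ($Q = - \frac{7}{6} + \frac{1}{6} \cdot 0 = - \frac{7}{6} + 0 = - \frac{7}{6} \approx -1.1667$)
$N{\left(J \right)} = - J$
$P = \frac{17}{6}$ ($P = \left(-4 - -2\right) \left(-2\right) - \frac{7}{6} = \left(-4 + 2\right) \left(-2\right) - \frac{7}{6} = \left(-2\right) \left(-2\right) - \frac{7}{6} = 4 - \frac{7}{6} = \frac{17}{6} \approx 2.8333$)
$\left(P + N{\left(-2 \right)}\right) 11 = \left(\frac{17}{6} - -2\right) 11 = \left(\frac{17}{6} + 2\right) 11 = \frac{29}{6} \cdot 11 = \frac{319}{6}$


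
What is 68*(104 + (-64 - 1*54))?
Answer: -952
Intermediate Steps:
68*(104 + (-64 - 1*54)) = 68*(104 + (-64 - 54)) = 68*(104 - 118) = 68*(-14) = -952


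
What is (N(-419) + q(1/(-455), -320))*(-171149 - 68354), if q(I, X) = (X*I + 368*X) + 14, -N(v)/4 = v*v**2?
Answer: -6410332919072962/91 ≈ -7.0443e+13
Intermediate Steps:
N(v) = -4*v**3 (N(v) = -4*v*v**2 = -4*v**3)
q(I, X) = 14 + 368*X + I*X (q(I, X) = (I*X + 368*X) + 14 = (368*X + I*X) + 14 = 14 + 368*X + I*X)
(N(-419) + q(1/(-455), -320))*(-171149 - 68354) = (-4*(-419)**3 + (14 + 368*(-320) - 320/(-455)))*(-171149 - 68354) = (-4*(-73560059) + (14 - 117760 - 1/455*(-320)))*(-239503) = (294240236 + (14 - 117760 + 64/91))*(-239503) = (294240236 - 10714822/91)*(-239503) = (26765146654/91)*(-239503) = -6410332919072962/91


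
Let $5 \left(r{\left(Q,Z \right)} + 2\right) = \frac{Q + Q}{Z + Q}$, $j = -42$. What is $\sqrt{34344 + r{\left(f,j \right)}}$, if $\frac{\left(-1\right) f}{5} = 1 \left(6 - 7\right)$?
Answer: $\frac{2 \sqrt{11753531}}{37} \approx 185.32$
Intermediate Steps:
$f = 5$ ($f = - 5 \cdot 1 \left(6 - 7\right) = - 5 \cdot 1 \left(-1\right) = \left(-5\right) \left(-1\right) = 5$)
$r{\left(Q,Z \right)} = -2 + \frac{2 Q}{5 \left(Q + Z\right)}$ ($r{\left(Q,Z \right)} = -2 + \frac{\left(Q + Q\right) \frac{1}{Z + Q}}{5} = -2 + \frac{2 Q \frac{1}{Q + Z}}{5} = -2 + \frac{2 Q}{5 \left(Q + Z\right)}$)
$\sqrt{34344 + r{\left(f,j \right)}} = \sqrt{34344 + \frac{\left(-2\right) \left(-42\right) - 8}{5 - 42}} = \sqrt{34344 + \frac{84 - 8}{-37}} = \sqrt{34344 - \frac{76}{37}} = \sqrt{\frac{1270652}{37}} = \frac{2 \sqrt{11753531}}{37}$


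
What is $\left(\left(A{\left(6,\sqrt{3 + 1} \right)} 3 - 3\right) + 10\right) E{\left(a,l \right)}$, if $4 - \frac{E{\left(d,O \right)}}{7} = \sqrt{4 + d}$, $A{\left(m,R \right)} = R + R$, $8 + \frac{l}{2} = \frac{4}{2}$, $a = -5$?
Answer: $532 - 133 i \approx 532.0 - 133.0 i$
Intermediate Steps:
$l = -12$ ($l = -16 + 2 \cdot \frac{4}{2} = -16 + 2 \cdot 4 \cdot \frac{1}{2} = -16 + 2 \cdot 2 = -16 + 4 = -12$)
$A{\left(m,R \right)} = 2 R$
$E{\left(d,O \right)} = 28 - 7 \sqrt{4 + d}$
$\left(\left(A{\left(6,\sqrt{3 + 1} \right)} 3 - 3\right) + 10\right) E{\left(a,l \right)} = \left(\left(2 \sqrt{3 + 1} \cdot 3 - 3\right) + 10\right) \left(28 - 7 \sqrt{4 - 5}\right) = \left(\left(2 \sqrt{4} \cdot 3 - 3\right) + 10\right) \left(28 - 7 \sqrt{-1}\right) = \left(\left(2 \cdot 2 \cdot 3 - 3\right) + 10\right) \left(28 - 7 i\right) = \left(\left(4 \cdot 3 - 3\right) + 10\right) \left(28 - 7 i\right) = \left(\left(12 - 3\right) + 10\right) \left(28 - 7 i\right) = \left(9 + 10\right) \left(28 - 7 i\right) = 19 \left(28 - 7 i\right) = 532 - 133 i$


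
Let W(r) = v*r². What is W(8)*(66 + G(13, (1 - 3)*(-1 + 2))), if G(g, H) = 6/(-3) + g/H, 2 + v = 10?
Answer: 29440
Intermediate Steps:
v = 8 (v = -2 + 10 = 8)
G(g, H) = -2 + g/H (G(g, H) = 6*(-⅓) + g/H = -2 + g/H)
W(r) = 8*r²
W(8)*(66 + G(13, (1 - 3)*(-1 + 2))) = (8*8²)*(66 + (-2 + 13/(((1 - 3)*(-1 + 2))))) = (8*64)*(66 + (-2 + 13/((-2*1)))) = 512*(66 + (-2 + 13/(-2))) = 512*(66 + (-2 + 13*(-½))) = 512*(66 + (-2 - 13/2)) = 512*(66 - 17/2) = 512*(115/2) = 29440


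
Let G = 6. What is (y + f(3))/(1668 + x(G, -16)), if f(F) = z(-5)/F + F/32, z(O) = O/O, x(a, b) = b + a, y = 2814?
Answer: 270185/159168 ≈ 1.6975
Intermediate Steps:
x(a, b) = a + b
z(O) = 1
f(F) = 1/F + F/32
(y + f(3))/(1668 + x(G, -16)) = (2814 + (1/3 + (1/32)*3))/(1668 + (6 - 16)) = (2814 + (⅓ + 3/32))/(1668 - 10) = (2814 + 41/96)/1658 = (270185/96)*(1/1658) = 270185/159168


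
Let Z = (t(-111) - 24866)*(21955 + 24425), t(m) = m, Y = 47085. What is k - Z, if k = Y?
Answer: 1158480345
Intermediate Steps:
Z = -1158433260 (Z = (-111 - 24866)*(21955 + 24425) = -24977*46380 = -1158433260)
k = 47085
k - Z = 47085 - 1*(-1158433260) = 47085 + 1158433260 = 1158480345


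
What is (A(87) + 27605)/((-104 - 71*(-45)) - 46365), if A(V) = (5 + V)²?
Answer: -3279/3934 ≈ -0.83350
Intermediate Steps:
(A(87) + 27605)/((-104 - 71*(-45)) - 46365) = ((5 + 87)² + 27605)/((-104 - 71*(-45)) - 46365) = (92² + 27605)/((-104 + 3195) - 46365) = (8464 + 27605)/(3091 - 46365) = 36069/(-43274) = 36069*(-1/43274) = -3279/3934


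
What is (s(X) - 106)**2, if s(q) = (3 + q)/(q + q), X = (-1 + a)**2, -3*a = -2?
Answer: 8464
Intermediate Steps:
a = 2/3 (a = -1/3*(-2) = 2/3 ≈ 0.66667)
X = 1/9 (X = (-1 + 2/3)**2 = (-1/3)**2 = 1/9 ≈ 0.11111)
s(q) = (3 + q)/(2*q) (s(q) = (3 + q)/((2*q)) = (3 + q)*(1/(2*q)) = (3 + q)/(2*q))
(s(X) - 106)**2 = ((3 + 1/9)/(2*(1/9)) - 106)**2 = ((1/2)*9*(28/9) - 106)**2 = (14 - 106)**2 = (-92)**2 = 8464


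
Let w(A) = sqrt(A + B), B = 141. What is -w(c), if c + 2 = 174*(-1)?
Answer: -I*sqrt(35) ≈ -5.9161*I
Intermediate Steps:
c = -176 (c = -2 + 174*(-1) = -2 - 174 = -176)
w(A) = sqrt(141 + A) (w(A) = sqrt(A + 141) = sqrt(141 + A))
-w(c) = -sqrt(141 - 176) = -sqrt(-35) = -I*sqrt(35)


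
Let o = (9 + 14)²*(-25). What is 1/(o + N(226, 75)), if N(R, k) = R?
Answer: -1/12999 ≈ -7.6929e-5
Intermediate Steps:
o = -13225 (o = 23²*(-25) = 529*(-25) = -13225)
1/(o + N(226, 75)) = 1/(-13225 + 226) = 1/(-12999) = -1/12999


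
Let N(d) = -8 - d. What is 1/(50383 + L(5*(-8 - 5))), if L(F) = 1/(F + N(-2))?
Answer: 71/3577192 ≈ 1.9848e-5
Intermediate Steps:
L(F) = 1/(-6 + F) (L(F) = 1/(F + (-8 - 1*(-2))) = 1/(F + (-8 + 2)) = 1/(F - 6) = 1/(-6 + F))
1/(50383 + L(5*(-8 - 5))) = 1/(50383 + 1/(-6 + 5*(-8 - 5))) = 1/(50383 + 1/(-6 + 5*(-13))) = 1/(50383 + 1/(-6 - 65)) = 1/(50383 + 1/(-71)) = 1/(50383 - 1/71) = 1/(3577192/71) = 71/3577192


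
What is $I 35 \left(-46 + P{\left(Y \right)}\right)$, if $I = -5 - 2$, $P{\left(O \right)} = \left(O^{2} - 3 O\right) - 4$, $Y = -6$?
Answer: $-980$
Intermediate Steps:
$P{\left(O \right)} = -4 + O^{2} - 3 O$
$I = -7$
$I 35 \left(-46 + P{\left(Y \right)}\right) = - 7 \cdot 35 \left(-46 - \left(-14 - 36\right)\right) = - 7 \cdot 35 \left(-46 + \left(-4 + 36 + 18\right)\right) = - 7 \cdot 35 \left(-46 + 50\right) = - 7 \cdot 35 \cdot 4 = \left(-7\right) 140 = -980$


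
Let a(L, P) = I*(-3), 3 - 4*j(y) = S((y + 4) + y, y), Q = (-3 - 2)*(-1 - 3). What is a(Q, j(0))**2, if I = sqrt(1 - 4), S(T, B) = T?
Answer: -27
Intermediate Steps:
Q = 20 (Q = -5*(-4) = 20)
I = I*sqrt(3) (I = sqrt(-3) = I*sqrt(3) ≈ 1.732*I)
j(y) = -1/4 - y/2 (j(y) = 3/4 - ((y + 4) + y)/4 = 3/4 - ((4 + y) + y)/4 = 3/4 - (4 + 2*y)/4 = 3/4 + (-1 - y/2) = -1/4 - y/2)
a(L, P) = -3*I*sqrt(3) (a(L, P) = (I*sqrt(3))*(-3) = -3*I*sqrt(3))
a(Q, j(0))**2 = (-3*I*sqrt(3))**2 = -27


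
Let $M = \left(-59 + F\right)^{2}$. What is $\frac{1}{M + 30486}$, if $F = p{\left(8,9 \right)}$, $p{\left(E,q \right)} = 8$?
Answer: $\frac{1}{33087} \approx 3.0223 \cdot 10^{-5}$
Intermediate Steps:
$F = 8$
$M = 2601$ ($M = \left(-59 + 8\right)^{2} = \left(-51\right)^{2} = 2601$)
$\frac{1}{M + 30486} = \frac{1}{2601 + 30486} = \frac{1}{33087}$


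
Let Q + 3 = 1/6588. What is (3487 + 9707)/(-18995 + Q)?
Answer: -86922072/125158823 ≈ -0.69449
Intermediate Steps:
Q = -19763/6588 (Q = -3 + 1/6588 = -19763/6588 ≈ -2.9998)
(3487 + 9707)/(-18995 + Q) = (3487 + 9707)/(-18995 - 19763/6588) = 13194/(-125158823/6588) = 13194*(-6588/125158823) = -86922072/125158823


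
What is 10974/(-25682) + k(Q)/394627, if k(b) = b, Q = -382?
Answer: -2170223611/5067405307 ≈ -0.42827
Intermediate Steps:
10974/(-25682) + k(Q)/394627 = 10974/(-25682) - 382/394627 = 10974*(-1/25682) - 382*1/394627 = -5487/12841 - 382/394627 = -2170223611/5067405307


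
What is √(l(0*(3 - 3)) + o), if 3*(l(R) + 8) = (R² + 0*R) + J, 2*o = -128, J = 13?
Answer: I*√609/3 ≈ 8.226*I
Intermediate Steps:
o = -64 (o = (½)*(-128) = -64)
l(R) = -11/3 + R²/3 (l(R) = -8 + ((R² + 0*R) + 13)/3 = -8 + ((R² + 0) + 13)/3 = -8 + (R² + 13)/3 = -8 + (13 + R²)/3 = -8 + (13/3 + R²/3) = -11/3 + R²/3)
√(l(0*(3 - 3)) + o) = √((-11/3 + (0*(3 - 3))²/3) - 64) = √((-11/3 + (0*0)²/3) - 64) = √((-11/3 + (⅓)*0²) - 64) = √((-11/3 + (⅓)*0) - 64) = √((-11/3 + 0) - 64) = √(-11/3 - 64) = √(-203/3) = I*√609/3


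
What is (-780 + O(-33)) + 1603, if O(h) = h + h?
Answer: 757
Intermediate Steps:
O(h) = 2*h
(-780 + O(-33)) + 1603 = (-780 + 2*(-33)) + 1603 = (-780 - 66) + 1603 = -846 + 1603 = 757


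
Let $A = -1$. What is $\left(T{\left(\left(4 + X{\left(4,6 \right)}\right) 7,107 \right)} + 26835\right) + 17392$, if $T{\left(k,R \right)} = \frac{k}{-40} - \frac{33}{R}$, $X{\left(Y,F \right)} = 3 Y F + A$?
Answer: $\frac{37846813}{856} \approx 44214.0$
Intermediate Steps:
$X{\left(Y,F \right)} = -1 + 3 F Y$ ($X{\left(Y,F \right)} = 3 Y F - 1 = 3 F Y - 1 = -1 + 3 F Y$)
$T{\left(k,R \right)} = - \frac{33}{R} - \frac{k}{40}$ ($T{\left(k,R \right)} = k \left(- \frac{1}{40}\right) - \frac{33}{R} = - \frac{k}{40} - \frac{33}{R} = - \frac{33}{R} - \frac{k}{40}$)
$\left(T{\left(\left(4 + X{\left(4,6 \right)}\right) 7,107 \right)} + 26835\right) + 17392 = \left(\left(- \frac{33}{107} - \frac{\left(4 - \left(1 - 72\right)\right) 7}{40}\right) + 26835\right) + 17392 = \left(\left(\left(-33\right) \frac{1}{107} - \frac{\left(4 + \left(-1 + 72\right)\right) 7}{40}\right) + 26835\right) + 17392 = \left(\left(- \frac{33}{107} - \frac{\left(4 + 71\right) 7}{40}\right) + 26835\right) + 17392 = \left(\left(- \frac{33}{107} - \frac{75 \cdot 7}{40}\right) + 26835\right) + 17392 = \left(\left(- \frac{33}{107} - \frac{105}{8}\right) + 26835\right) + 17392 = \left(- \frac{11499}{856} + 26835\right) + 17392 = \frac{22959261}{856} + 17392 = \frac{37846813}{856}$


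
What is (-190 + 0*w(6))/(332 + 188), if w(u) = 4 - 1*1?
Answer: -19/52 ≈ -0.36538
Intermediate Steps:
w(u) = 3 (w(u) = 4 - 1 = 3)
(-190 + 0*w(6))/(332 + 188) = (-190 + 0*3)/(332 + 188) = (-190 + 0)/520 = -190*1/520 = -19/52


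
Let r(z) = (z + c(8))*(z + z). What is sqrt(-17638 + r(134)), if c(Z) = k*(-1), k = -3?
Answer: sqrt(19078) ≈ 138.12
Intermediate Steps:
c(Z) = 3 (c(Z) = -3*(-1) = 3)
r(z) = 2*z*(3 + z) (r(z) = (z + 3)*(z + z) = (3 + z)*(2*z) = 2*z*(3 + z))
sqrt(-17638 + r(134)) = sqrt(-17638 + 2*134*(3 + 134)) = sqrt(-17638 + 2*134*137) = sqrt(-17638 + 36716) = sqrt(19078)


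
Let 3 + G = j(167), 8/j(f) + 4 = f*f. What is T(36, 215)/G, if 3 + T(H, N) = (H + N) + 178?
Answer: -11879010/83647 ≈ -142.01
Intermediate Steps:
T(H, N) = 175 + H + N (T(H, N) = -3 + ((H + N) + 178) = -3 + (178 + H + N) = 175 + H + N)
j(f) = 8/(-4 + f**2) (j(f) = 8/(-4 + f*f) = 8/(-4 + f**2))
G = -83647/27885 (G = -3 + 8/(-4 + 167**2) = -3 + 8/(-4 + 27889) = -3 + 8/27885 = -83647/27885 ≈ -2.9997)
T(36, 215)/G = (175 + 36 + 215)/(-83647/27885) = 426*(-27885/83647) = -11879010/83647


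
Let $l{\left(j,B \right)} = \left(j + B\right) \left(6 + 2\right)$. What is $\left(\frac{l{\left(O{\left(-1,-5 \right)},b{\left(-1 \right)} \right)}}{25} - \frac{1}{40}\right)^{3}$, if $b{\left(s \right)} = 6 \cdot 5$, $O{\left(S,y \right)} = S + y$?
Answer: $\frac{3588604291}{8000000} \approx 448.58$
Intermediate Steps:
$b{\left(s \right)} = 30$
$l{\left(j,B \right)} = 8 B + 8 j$ ($l{\left(j,B \right)} = \left(B + j\right) 8 = 8 B + 8 j$)
$\left(\frac{l{\left(O{\left(-1,-5 \right)},b{\left(-1 \right)} \right)}}{25} - \frac{1}{40}\right)^{3} = \left(\frac{8 \cdot 30 + 8 \left(-1 - 5\right)}{25} - \frac{1}{40}\right)^{3} = \left(\left(240 + 8 \left(-6\right)\right) \frac{1}{25} - \frac{1}{40}\right)^{3} = \left(\left(240 - 48\right) \frac{1}{25} - \frac{1}{40}\right)^{3} = \left(192 \cdot \frac{1}{25} - \frac{1}{40}\right)^{3} = \left(\frac{192}{25} - \frac{1}{40}\right)^{3} = \left(\frac{1531}{200}\right)^{3} = \frac{3588604291}{8000000}$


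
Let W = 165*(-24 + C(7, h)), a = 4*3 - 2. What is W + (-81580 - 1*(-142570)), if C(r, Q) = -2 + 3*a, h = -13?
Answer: 61650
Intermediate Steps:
a = 10 (a = 12 - 2 = 10)
C(r, Q) = 28 (C(r, Q) = -2 + 3*10 = -2 + 30 = 28)
W = 660 (W = 165*(-24 + 28) = 165*4 = 660)
W + (-81580 - 1*(-142570)) = 660 + (-81580 - 1*(-142570)) = 660 + (-81580 + 142570) = 660 + 60990 = 61650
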